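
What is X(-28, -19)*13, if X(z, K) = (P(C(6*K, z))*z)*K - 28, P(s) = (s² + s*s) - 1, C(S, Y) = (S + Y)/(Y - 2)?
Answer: 68089112/225 ≈ 3.0262e+5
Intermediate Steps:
C(S, Y) = (S + Y)/(-2 + Y)
P(s) = -1 + 2*s² (P(s) = (s² + s²) - 1 = 2*s² - 1 = -1 + 2*s²)
X(z, K) = -28 + K*z*(-1 + 2*(z + 6*K)²/(-2 + z)²) (X(z, K) = ((-1 + 2*((6*K + z)/(-2 + z))²)*z)*K - 28 = ((-1 + 2*((z + 6*K)/(-2 + z))²)*z)*K - 28 = ((-1 + 2*((z + 6*K)²/(-2 + z)²))*z)*K - 28 = ((-1 + 2*(z + 6*K)²/(-2 + z)²)*z)*K - 28 = (z*(-1 + 2*(z + 6*K)²/(-2 + z)²))*K - 28 = K*z*(-1 + 2*(z + 6*K)²/(-2 + z)²) - 28 = -28 + K*z*(-1 + 2*(z + 6*K)²/(-2 + z)²))
X(-28, -19)*13 = (-28 - 1*(-19)*(-28) + 2*(-19)*(-28)*(-28 + 6*(-19))²/(-2 - 28)²)*13 = (-28 - 532 + 2*(-19)*(-28)*(-28 - 114)²/(-30)²)*13 = (-28 - 532 + 2*(-19)*(-28)*(1/900)*(-142)²)*13 = (-28 - 532 + 2*(-19)*(-28)*(1/900)*20164)*13 = (-28 - 532 + 5363624/225)*13 = (5237624/225)*13 = 68089112/225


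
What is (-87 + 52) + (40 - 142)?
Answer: -137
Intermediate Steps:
(-87 + 52) + (40 - 142) = -35 - 102 = -137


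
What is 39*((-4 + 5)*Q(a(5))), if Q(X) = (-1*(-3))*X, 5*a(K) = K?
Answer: 117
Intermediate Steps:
a(K) = K/5
Q(X) = 3*X
39*((-4 + 5)*Q(a(5))) = 39*((-4 + 5)*(3*((1/5)*5))) = 39*(1*(3*1)) = 39*(1*3) = 39*3 = 117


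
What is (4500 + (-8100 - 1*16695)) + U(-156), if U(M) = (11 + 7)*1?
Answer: -20277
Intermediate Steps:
U(M) = 18 (U(M) = 18*1 = 18)
(4500 + (-8100 - 1*16695)) + U(-156) = (4500 + (-8100 - 1*16695)) + 18 = (4500 + (-8100 - 16695)) + 18 = (4500 - 24795) + 18 = -20295 + 18 = -20277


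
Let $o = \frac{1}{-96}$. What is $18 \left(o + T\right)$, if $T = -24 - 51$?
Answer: $- \frac{21603}{16} \approx -1350.2$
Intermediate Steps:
$o = - \frac{1}{96} \approx -0.010417$
$T = -75$ ($T = -24 - 51 = -75$)
$18 \left(o + T\right) = 18 \left(- \frac{1}{96} - 75\right) = 18 \left(- \frac{7201}{96}\right) = - \frac{21603}{16}$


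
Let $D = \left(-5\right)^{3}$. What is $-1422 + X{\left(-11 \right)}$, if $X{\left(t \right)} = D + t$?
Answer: $-1558$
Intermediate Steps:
$D = -125$
$X{\left(t \right)} = -125 + t$
$-1422 + X{\left(-11 \right)} = -1422 - 136 = -1558$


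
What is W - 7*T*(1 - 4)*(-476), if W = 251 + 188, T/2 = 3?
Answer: -59537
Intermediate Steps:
T = 6 (T = 2*3 = 6)
W = 439
W - 7*T*(1 - 4)*(-476) = 439 - 42*(1 - 4)*(-476) = 439 - 42*(-3)*(-476) = 439 - 7*(-18)*(-476) = 439 + 126*(-476) = 439 - 59976 = -59537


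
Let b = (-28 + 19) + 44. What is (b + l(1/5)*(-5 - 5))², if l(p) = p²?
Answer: 29929/25 ≈ 1197.2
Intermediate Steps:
b = 35 (b = -9 + 44 = 35)
(b + l(1/5)*(-5 - 5))² = (35 + (1/5)²*(-5 - 5))² = (35 + (⅕)²*(-10))² = (35 + (1/25)*(-10))² = (35 - ⅖)² = (173/5)² = 29929/25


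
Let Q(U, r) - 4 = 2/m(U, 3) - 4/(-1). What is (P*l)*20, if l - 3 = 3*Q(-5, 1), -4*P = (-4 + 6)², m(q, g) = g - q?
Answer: -555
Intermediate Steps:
Q(U, r) = 8 + 2/(3 - U) (Q(U, r) = 4 + (2/(3 - U) - 4/(-1)) = 4 + (2/(3 - U) - 4*(-1)) = 4 + (2/(3 - U) + 4) = 4 + (4 + 2/(3 - U)) = 8 + 2/(3 - U))
P = -1 (P = -(-4 + 6)²/4 = -¼*2² = -¼*4 = -1)
l = 111/4 (l = 3 + 3*(2*(-13 + 4*(-5))/(-3 - 5)) = 3 + 3*(2*(-13 - 20)/(-8)) = 3 + 3*(2*(-⅛)*(-33)) = 3 + 3*(33/4) = 3 + 99/4 = 111/4 ≈ 27.750)
(P*l)*20 = -1*111/4*20 = -111/4*20 = -555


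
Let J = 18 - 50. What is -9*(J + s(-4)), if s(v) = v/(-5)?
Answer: 1404/5 ≈ 280.80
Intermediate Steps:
s(v) = -v/5 (s(v) = v*(-⅕) = -v/5)
J = -32
-9*(J + s(-4)) = -9*(-32 - ⅕*(-4)) = -9*(-32 + ⅘) = -9*(-156/5) = 1404/5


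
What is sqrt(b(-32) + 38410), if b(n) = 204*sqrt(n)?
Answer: sqrt(38410 + 816*I*sqrt(2)) ≈ 196.01 + 2.944*I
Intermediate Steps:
sqrt(b(-32) + 38410) = sqrt(204*sqrt(-32) + 38410) = sqrt(204*(4*I*sqrt(2)) + 38410) = sqrt(816*I*sqrt(2) + 38410) = sqrt(38410 + 816*I*sqrt(2))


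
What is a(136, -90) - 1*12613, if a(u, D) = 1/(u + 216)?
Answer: -4439775/352 ≈ -12613.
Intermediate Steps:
a(u, D) = 1/(216 + u)
a(136, -90) - 1*12613 = 1/(216 + 136) - 1*12613 = 1/352 - 12613 = -4439775/352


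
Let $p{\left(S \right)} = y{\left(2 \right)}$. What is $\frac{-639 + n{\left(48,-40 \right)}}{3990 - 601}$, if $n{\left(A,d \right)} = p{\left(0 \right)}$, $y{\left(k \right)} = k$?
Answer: $- \frac{637}{3389} \approx -0.18796$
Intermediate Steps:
$p{\left(S \right)} = 2$
$n{\left(A,d \right)} = 2$
$\frac{-639 + n{\left(48,-40 \right)}}{3990 - 601} = \frac{-639 + 2}{3990 - 601} = - \frac{637}{3389}$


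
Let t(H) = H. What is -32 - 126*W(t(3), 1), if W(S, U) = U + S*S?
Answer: -1292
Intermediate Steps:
W(S, U) = U + S²
-32 - 126*W(t(3), 1) = -32 - 126*(1 + 3²) = -32 - 126*(1 + 9) = -32 - 126*10 = -32 - 1260 = -1292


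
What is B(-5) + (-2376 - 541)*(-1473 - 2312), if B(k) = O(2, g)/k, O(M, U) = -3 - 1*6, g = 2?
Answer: 55204234/5 ≈ 1.1041e+7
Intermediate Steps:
O(M, U) = -9 (O(M, U) = -3 - 6 = -9)
B(k) = -9/k
B(-5) + (-2376 - 541)*(-1473 - 2312) = -9/(-5) + (-2376 - 541)*(-1473 - 2312) = -9*(-⅕) - 2917*(-3785) = 9/5 + 11040845 = 55204234/5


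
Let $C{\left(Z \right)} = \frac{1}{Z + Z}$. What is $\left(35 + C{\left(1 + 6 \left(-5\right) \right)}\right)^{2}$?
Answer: $\frac{4116841}{3364} \approx 1223.8$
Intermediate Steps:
$C{\left(Z \right)} = \frac{1}{2 Z}$
$\left(35 + C{\left(1 + 6 \left(-5\right) \right)}\right)^{2} = \left(35 + \frac{1}{2 \left(1 + 6 \left(-5\right)\right)}\right)^{2} = \left(35 + \frac{1}{2 \left(1 - 30\right)}\right)^{2} = \left(35 + \frac{1}{2 \left(-29\right)}\right)^{2} = \left(35 + \frac{1}{2} \left(- \frac{1}{29}\right)\right)^{2} = \left(35 - \frac{1}{58}\right)^{2} = \left(\frac{2029}{58}\right)^{2} = \frac{4116841}{3364}$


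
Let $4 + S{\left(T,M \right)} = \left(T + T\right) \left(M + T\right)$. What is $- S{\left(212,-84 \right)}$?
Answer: $-54268$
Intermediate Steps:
$S{\left(T,M \right)} = -4 + 2 T \left(M + T\right)$ ($S{\left(T,M \right)} = -4 + \left(T + T\right) \left(M + T\right) = -4 + 2 T \left(M + T\right)$)
$- S{\left(212,-84 \right)} = - (-4 + 2 \cdot 212^{2} + 2 \left(-84\right) 212) = - (-4 + 2 \cdot 44944 - 35616) = - (-4 + 89888 - 35616) = \left(-1\right) 54268 = -54268$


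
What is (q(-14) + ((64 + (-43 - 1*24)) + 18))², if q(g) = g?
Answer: 1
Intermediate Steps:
(q(-14) + ((64 + (-43 - 1*24)) + 18))² = (-14 + ((64 + (-43 - 1*24)) + 18))² = (-14 + ((64 + (-43 - 24)) + 18))² = (-14 + ((64 - 67) + 18))² = (-14 + (-3 + 18))² = (-14 + 15)² = 1² = 1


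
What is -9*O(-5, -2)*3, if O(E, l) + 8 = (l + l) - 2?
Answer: 378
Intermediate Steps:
O(E, l) = -10 + 2*l (O(E, l) = -8 + ((l + l) - 2) = -8 + (2*l - 2) = -8 + (-2 + 2*l) = -10 + 2*l)
-9*O(-5, -2)*3 = -9*(-10 + 2*(-2))*3 = -9*(-10 - 4)*3 = -9*(-14)*3 = 126*3 = 378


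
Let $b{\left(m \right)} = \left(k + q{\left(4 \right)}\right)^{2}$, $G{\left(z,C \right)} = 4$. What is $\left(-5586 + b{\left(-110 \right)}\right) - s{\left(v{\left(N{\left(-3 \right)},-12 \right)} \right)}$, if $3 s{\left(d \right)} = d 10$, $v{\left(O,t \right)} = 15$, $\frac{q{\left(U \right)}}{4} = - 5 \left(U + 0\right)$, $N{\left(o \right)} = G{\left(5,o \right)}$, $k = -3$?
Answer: $1253$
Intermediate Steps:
$N{\left(o \right)} = 4$
$q{\left(U \right)} = - 20 U$ ($q{\left(U \right)} = 4 \left(- 5 \left(U + 0\right)\right) = 4 \left(- 5 U\right) = - 20 U$)
$b{\left(m \right)} = 6889$ ($b{\left(m \right)} = \left(-3 - 80\right)^{2} = \left(-83\right)^{2} = 6889$)
$s{\left(d \right)} = \frac{10 d}{3}$ ($s{\left(d \right)} = \frac{d 10}{3} = \frac{10 d}{3}$)
$\left(-5586 + b{\left(-110 \right)}\right) - s{\left(v{\left(N{\left(-3 \right)},-12 \right)} \right)} = \left(-5586 + 6889\right) - \frac{10}{3} \cdot 15 = 1303 - 50 = 1253$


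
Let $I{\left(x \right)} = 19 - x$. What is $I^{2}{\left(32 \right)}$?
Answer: $169$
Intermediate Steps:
$I^{2}{\left(32 \right)} = \left(19 - 32\right)^{2} = \left(-13\right)^{2} = 169$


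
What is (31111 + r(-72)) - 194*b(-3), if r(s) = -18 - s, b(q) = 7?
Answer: 29807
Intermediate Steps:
(31111 + r(-72)) - 194*b(-3) = (31111 + (-18 - 1*(-72))) - 194*7 = (31111 + (-18 + 72)) - 1358 = (31111 + 54) - 1358 = 31165 - 1358 = 29807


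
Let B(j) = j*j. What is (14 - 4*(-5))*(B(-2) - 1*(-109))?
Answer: 3842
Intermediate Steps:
B(j) = j²
(14 - 4*(-5))*(B(-2) - 1*(-109)) = (14 - 4*(-5))*((-2)² - 1*(-109)) = (14 + 20)*(4 + 109) = 34*113 = 3842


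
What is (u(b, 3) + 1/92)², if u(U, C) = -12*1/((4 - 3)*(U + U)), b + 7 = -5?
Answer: 2209/8464 ≈ 0.26099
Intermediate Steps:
b = -12 (b = -7 - 5 = -12)
u(U, C) = -6/U (u(U, C) = -12*1/(2*U) = -6/U)
(u(b, 3) + 1/92)² = (-6/(-12) + 1/92)² = (-6*(-1/12) + 1/92)² = (½ + 1/92)² = (47/92)² = 2209/8464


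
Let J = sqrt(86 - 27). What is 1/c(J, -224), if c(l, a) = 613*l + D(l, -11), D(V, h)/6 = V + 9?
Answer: -54/22603583 + 619*sqrt(59)/22603583 ≈ 0.00020796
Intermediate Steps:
D(V, h) = 54 + 6*V (D(V, h) = 6*(V + 9) = 6*(9 + V) = 54 + 6*V)
J = sqrt(59) ≈ 7.6811
c(l, a) = 54 + 619*l (c(l, a) = 613*l + (54 + 6*l) = 54 + 619*l)
1/c(J, -224) = 1/(54 + 619*sqrt(59))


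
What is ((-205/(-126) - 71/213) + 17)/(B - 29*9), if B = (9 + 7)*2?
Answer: -2305/28854 ≈ -0.079885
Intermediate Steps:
B = 32 (B = 16*2 = 32)
((-205/(-126) - 71/213) + 17)/(B - 29*9) = ((-205/(-126) - 71/213) + 17)/(32 - 29*9) = ((-205*(-1/126) - 71*1/213) + 17)/(32 - 261) = ((205/126 - 1/3) + 17)/(-229) = (163/126 + 17)*(-1/229) = (2305/126)*(-1/229) = -2305/28854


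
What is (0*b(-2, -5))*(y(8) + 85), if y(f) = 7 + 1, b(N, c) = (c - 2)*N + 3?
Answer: 0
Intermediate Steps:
b(N, c) = 3 + N*(-2 + c) (b(N, c) = (-2 + c)*N + 3 = N*(-2 + c) + 3 = 3 + N*(-2 + c))
y(f) = 8
(0*b(-2, -5))*(y(8) + 85) = (0*(3 - 2*(-2) - 2*(-5)))*(8 + 85) = (0*(3 + 4 + 10))*93 = (0*17)*93 = 0*93 = 0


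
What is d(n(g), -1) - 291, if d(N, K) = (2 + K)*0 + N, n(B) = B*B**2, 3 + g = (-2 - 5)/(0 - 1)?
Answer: -227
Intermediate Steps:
g = 4 (g = -3 + (-2 - 5)/(0 - 1) = -3 - 7/(-1) = -3 - 7*(-1) = -3 + 7 = 4)
n(B) = B**3
d(N, K) = N (d(N, K) = 0 + N = N)
d(n(g), -1) - 291 = 4**3 - 291 = 64 - 291 = -227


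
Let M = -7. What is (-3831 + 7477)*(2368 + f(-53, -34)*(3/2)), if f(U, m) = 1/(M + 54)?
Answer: 405790685/47 ≈ 8.6338e+6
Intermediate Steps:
f(U, m) = 1/47 (f(U, m) = 1/(-7 + 54) = 1/47)
(-3831 + 7477)*(2368 + f(-53, -34)*(3/2)) = (-3831 + 7477)*(2368 + (3/2)/47) = 3646*(2368 + (3*(½))/47) = 3646*(2368 + (1/47)*(3/2)) = 3646*(2368 + 3/94) = 3646*(222595/94) = 405790685/47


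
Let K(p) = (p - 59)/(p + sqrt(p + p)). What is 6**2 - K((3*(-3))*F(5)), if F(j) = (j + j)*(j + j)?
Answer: 31513/902 - 959*I*sqrt(2)/27060 ≈ 34.937 - 0.050119*I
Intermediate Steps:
F(j) = 4*j**2 (F(j) = (2*j)*(2*j) = 4*j**2)
K(p) = (-59 + p)/(p + sqrt(2)*sqrt(p)) (K(p) = (-59 + p)/(p + sqrt(2*p)) = (-59 + p)/(p + sqrt(2)*sqrt(p)))
6**2 - K((3*(-3))*F(5)) = 6**2 - (-59 + (3*(-3))*(4*5**2))/((3*(-3))*(4*5**2) + sqrt(2)*sqrt((3*(-3))*(4*5**2))) = 36 - (-59 - 36*25)/(-36*25 + sqrt(2)*sqrt(-36*25)) = 36 - (-59 - 9*100)/(-9*100 + sqrt(2)*sqrt(-9*100)) = 36 - (-59 - 900)/(-900 + sqrt(2)*sqrt(-900)) = 36 - (-959)/(-900 + sqrt(2)*(30*I)) = 36 - (-959)/(-900 + 30*I*sqrt(2)) = 36 + 959/(-900 + 30*I*sqrt(2))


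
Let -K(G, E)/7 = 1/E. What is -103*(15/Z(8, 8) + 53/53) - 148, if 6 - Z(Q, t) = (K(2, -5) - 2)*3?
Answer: -5838/13 ≈ -449.08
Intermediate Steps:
K(G, E) = -7/E
Z(Q, t) = 39/5 (Z(Q, t) = 6 - (-7/(-5) - 2)*3 = 6 - (-7*(-⅕) - 2)*3 = 6 - (7/5 - 2)*3 = 6 - (-3)*3/5 = 6 - 1*(-9/5) = 6 + 9/5 = 39/5)
-103*(15/Z(8, 8) + 53/53) - 148 = -103*(15/(39/5) + 53/53) - 148 = -103*(15*(5/39) + 53*(1/53)) - 148 = -103*(25/13 + 1) - 148 = -103*38/13 - 148 = -3914/13 - 148 = -5838/13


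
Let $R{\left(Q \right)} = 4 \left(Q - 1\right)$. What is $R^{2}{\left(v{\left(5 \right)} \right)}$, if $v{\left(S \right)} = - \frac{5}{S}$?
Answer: $64$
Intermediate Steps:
$R{\left(Q \right)} = -4 + 4 Q$ ($R{\left(Q \right)} = 4 \left(-1 + Q\right) = -4 + 4 Q$)
$R^{2}{\left(v{\left(5 \right)} \right)} = \left(-4 + 4 \left(- \frac{5}{5}\right)\right)^{2} = \left(-4 + 4 \left(\left(-5\right) \frac{1}{5}\right)\right)^{2} = \left(-4 + 4 \left(-1\right)\right)^{2} = \left(-4 - 4\right)^{2} = \left(-8\right)^{2} = 64$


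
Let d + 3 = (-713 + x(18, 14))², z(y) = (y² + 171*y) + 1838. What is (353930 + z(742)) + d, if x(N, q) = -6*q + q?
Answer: 1646300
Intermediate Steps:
x(N, q) = -5*q
z(y) = 1838 + y² + 171*y
d = 613086 (d = -3 + (-713 - 5*14)² = -3 + (-713 - 70)² = -3 + (-783)² = -3 + 613089 = 613086)
(353930 + z(742)) + d = (353930 + (1838 + 742² + 171*742)) + 613086 = (353930 + (1838 + 550564 + 126882)) + 613086 = (353930 + 679284) + 613086 = 1033214 + 613086 = 1646300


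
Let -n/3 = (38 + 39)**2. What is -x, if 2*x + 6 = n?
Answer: 17793/2 ≈ 8896.5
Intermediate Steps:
n = -17787 (n = -3*(38 + 39)**2 = -3*77**2 = -3*5929 = -17787)
x = -17793/2 (x = -3 + (1/2)*(-17787) = -3 - 17787/2 = -17793/2 ≈ -8896.5)
-x = -1*(-17793/2) = 17793/2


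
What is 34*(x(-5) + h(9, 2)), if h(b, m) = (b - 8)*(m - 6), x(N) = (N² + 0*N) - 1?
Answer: 680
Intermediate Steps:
x(N) = -1 + N² (x(N) = (N² + 0) - 1 = N² - 1 = -1 + N²)
h(b, m) = (-8 + b)*(-6 + m)
34*(x(-5) + h(9, 2)) = 34*((-1 + (-5)²) + (48 - 8*2 - 6*9 + 9*2)) = 34*((-1 + 25) + (48 - 16 - 54 + 18)) = 34*(24 - 4) = 34*20 = 680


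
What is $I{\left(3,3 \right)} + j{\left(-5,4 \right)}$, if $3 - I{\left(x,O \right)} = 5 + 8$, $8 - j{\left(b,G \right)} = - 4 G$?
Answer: $14$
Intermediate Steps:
$j{\left(b,G \right)} = 8 + 4 G$ ($j{\left(b,G \right)} = 8 - - 4 G = 8 + 4 G$)
$I{\left(x,O \right)} = -10$ ($I{\left(x,O \right)} = 3 - \left(5 + 8\right) = 3 - 13 = -10$)
$I{\left(3,3 \right)} + j{\left(-5,4 \right)} = -10 + \left(8 + 4 \cdot 4\right) = -10 + \left(8 + 16\right) = -10 + 24 = 14$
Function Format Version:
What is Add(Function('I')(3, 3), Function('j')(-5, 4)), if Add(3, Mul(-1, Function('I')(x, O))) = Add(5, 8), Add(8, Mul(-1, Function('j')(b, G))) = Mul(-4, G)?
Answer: 14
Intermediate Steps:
Function('j')(b, G) = Add(8, Mul(4, G)) (Function('j')(b, G) = Add(8, Mul(-1, Mul(-4, G))) = Add(8, Mul(4, G)))
Function('I')(x, O) = -10 (Function('I')(x, O) = Add(3, Mul(-1, Add(5, 8))) = Add(3, Mul(-1, 13)) = Add(3, -13) = -10)
Add(Function('I')(3, 3), Function('j')(-5, 4)) = Add(-10, Add(8, Mul(4, 4))) = Add(-10, Add(8, 16)) = Add(-10, 24) = 14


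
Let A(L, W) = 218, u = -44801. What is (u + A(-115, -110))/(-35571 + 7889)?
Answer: 44583/27682 ≈ 1.6105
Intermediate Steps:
(u + A(-115, -110))/(-35571 + 7889) = (-44801 + 218)/(-35571 + 7889) = -44583/(-27682) = -44583*(-1/27682) = 44583/27682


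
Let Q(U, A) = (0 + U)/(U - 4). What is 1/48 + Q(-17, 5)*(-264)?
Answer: -71801/336 ≈ -213.69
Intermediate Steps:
Q(U, A) = U/(-4 + U)
1/48 + Q(-17, 5)*(-264) = 1/48 - 17/(-4 - 17)*(-264) = 1/48 - 17/(-21)*(-264) = 1/48 - 17*(-1/21)*(-264) = 1/48 + (17/21)*(-264) = 1/48 - 1496/7 = -71801/336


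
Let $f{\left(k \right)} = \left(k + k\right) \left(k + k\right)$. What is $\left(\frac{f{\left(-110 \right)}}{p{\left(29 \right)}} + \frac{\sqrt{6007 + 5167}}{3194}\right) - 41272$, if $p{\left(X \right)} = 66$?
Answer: $- \frac{121616}{3} + \frac{\sqrt{11174}}{3194} \approx -40539.0$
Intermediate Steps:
$f{\left(k \right)} = 4 k^{2}$ ($f{\left(k \right)} = 2 k 2 k = 4 k^{2}$)
$\left(\frac{f{\left(-110 \right)}}{p{\left(29 \right)}} + \frac{\sqrt{6007 + 5167}}{3194}\right) - 41272 = \left(\frac{4 \left(-110\right)^{2}}{66} + \frac{\sqrt{6007 + 5167}}{3194}\right) - 41272 = \left(4 \cdot 12100 \cdot \frac{1}{66} + \sqrt{11174} \cdot \frac{1}{3194}\right) - 41272 = \left(48400 \cdot \frac{1}{66} + \frac{\sqrt{11174}}{3194}\right) - 41272 = \left(\frac{2200}{3} + \frac{\sqrt{11174}}{3194}\right) - 41272 = - \frac{121616}{3} + \frac{\sqrt{11174}}{3194}$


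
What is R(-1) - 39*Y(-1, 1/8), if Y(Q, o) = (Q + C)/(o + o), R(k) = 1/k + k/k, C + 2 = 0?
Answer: 468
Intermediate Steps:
C = -2 (C = -2 + 0 = -2)
R(k) = 1 + 1/k (R(k) = 1/k + 1 = 1 + 1/k)
Y(Q, o) = (-2 + Q)/(2*o) (Y(Q, o) = (Q - 2)/(o + o) = (-2 + Q)/((2*o)) = (-2 + Q)*(1/(2*o)) = (-2 + Q)/(2*o))
R(-1) - 39*Y(-1, 1/8) = (1 - 1)/(-1) - 39*(-2 - 1)/(2*(1/8)) = -1*0 - 39*(-3)/(2*1/8) = 0 - 39*8*(-3)/2 = 0 - 39*(-12) = 0 + 468 = 468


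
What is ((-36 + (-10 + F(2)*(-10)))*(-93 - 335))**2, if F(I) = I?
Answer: 797949504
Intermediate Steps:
((-36 + (-10 + F(2)*(-10)))*(-93 - 335))**2 = ((-36 + (-10 + 2*(-10)))*(-93 - 335))**2 = ((-36 + (-10 - 20))*(-428))**2 = ((-36 - 30)*(-428))**2 = (-66*(-428))**2 = 28248**2 = 797949504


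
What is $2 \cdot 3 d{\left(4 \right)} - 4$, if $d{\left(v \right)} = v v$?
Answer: $92$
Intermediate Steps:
$d{\left(v \right)} = v^{2}$
$2 \cdot 3 d{\left(4 \right)} - 4 = 2 \cdot 3 \cdot 4^{2} - 4 = 6 \cdot 16 - 4 = 96 - 4 = 92$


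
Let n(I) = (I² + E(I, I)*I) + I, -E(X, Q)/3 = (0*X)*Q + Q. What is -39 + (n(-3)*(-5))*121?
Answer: 12666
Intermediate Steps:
E(X, Q) = -3*Q (E(X, Q) = -3*((0*X)*Q + Q) = -3*(0*Q + Q) = -3*(0 + Q) = -3*Q)
n(I) = I - 2*I² (n(I) = (I² + (-3*I)*I) + I = (I² - 3*I²) + I = -2*I² + I = I - 2*I²)
-39 + (n(-3)*(-5))*121 = -39 + (-3*(1 - 2*(-3))*(-5))*121 = -39 + (-3*(1 + 6)*(-5))*121 = -39 + (-3*7*(-5))*121 = -39 - 21*(-5)*121 = -39 + 105*121 = -39 + 12705 = 12666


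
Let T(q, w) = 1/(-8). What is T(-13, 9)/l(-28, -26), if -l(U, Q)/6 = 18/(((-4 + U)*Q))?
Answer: 26/27 ≈ 0.96296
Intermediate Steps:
T(q, w) = -1/8
l(U, Q) = -108/(Q*(-4 + U)) (l(U, Q) = -108/((-4 + U)*Q) = -108/(Q*(-4 + U)))
T(-13, 9)/l(-28, -26) = -1/(8*((-108/(-26*(-4 - 28))))) = -1/(8*((-108*(-1/26)/(-32)))) = -1/(8*((-108*(-1/26)*(-1/32)))) = -1/(8*(-27/208)) = -1/8*(-208/27) = 26/27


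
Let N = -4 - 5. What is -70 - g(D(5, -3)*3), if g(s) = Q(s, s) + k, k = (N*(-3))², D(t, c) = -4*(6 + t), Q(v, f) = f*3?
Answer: -403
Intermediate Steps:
Q(v, f) = 3*f
N = -9
D(t, c) = -24 - 4*t
k = 729 (k = (-9*(-3))² = 27² = 729)
g(s) = 729 + 3*s (g(s) = 3*s + 729 = 729 + 3*s)
-70 - g(D(5, -3)*3) = -70 - (729 + 3*((-24 - 4*5)*3)) = -70 - (729 + 3*((-24 - 20)*3)) = -70 - (729 + 3*(-44*3)) = -70 - (729 + 3*(-132)) = -70 - (729 - 396) = -70 - 1*333 = -70 - 333 = -403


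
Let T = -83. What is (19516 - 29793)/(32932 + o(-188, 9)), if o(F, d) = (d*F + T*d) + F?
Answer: -10277/30305 ≈ -0.33912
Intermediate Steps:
o(F, d) = F - 83*d + F*d (o(F, d) = (d*F - 83*d) + F = (F*d - 83*d) + F = (-83*d + F*d) + F = F - 83*d + F*d)
(19516 - 29793)/(32932 + o(-188, 9)) = (19516 - 29793)/(32932 + (-188 - 83*9 - 188*9)) = -10277/(32932 + (-188 - 747 - 1692)) = -10277/(32932 - 2627) = -10277/30305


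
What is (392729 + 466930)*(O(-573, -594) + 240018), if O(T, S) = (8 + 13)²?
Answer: 206712743481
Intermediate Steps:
O(T, S) = 441 (O(T, S) = 21² = 441)
(392729 + 466930)*(O(-573, -594) + 240018) = (392729 + 466930)*(441 + 240018) = 859659*240459 = 206712743481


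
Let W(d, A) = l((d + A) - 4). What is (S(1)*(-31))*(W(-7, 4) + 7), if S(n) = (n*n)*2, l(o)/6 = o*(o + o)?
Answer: -36890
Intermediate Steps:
l(o) = 12*o² (l(o) = 6*(o*(o + o)) = 6*(o*(2*o)) = 6*(2*o²) = 12*o²)
W(d, A) = 12*(-4 + A + d)² (W(d, A) = 12*((d + A) - 4)² = 12*((A + d) - 4)² = 12*(-4 + A + d)²)
S(n) = 2*n² (S(n) = n²*2 = 2*n²)
(S(1)*(-31))*(W(-7, 4) + 7) = ((2*1²)*(-31))*(12*(-4 + 4 - 7)² + 7) = ((2*1)*(-31))*(12*(-7)² + 7) = (2*(-31))*(12*49 + 7) = -62*(588 + 7) = -62*595 = -36890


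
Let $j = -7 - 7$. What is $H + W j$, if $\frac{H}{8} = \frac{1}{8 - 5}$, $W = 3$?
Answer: $- \frac{118}{3} \approx -39.333$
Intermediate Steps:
$H = \frac{8}{3}$ ($H = \frac{8}{8 - 5} = \frac{8}{3} \approx 2.6667$)
$j = -14$
$H + W j = \frac{8}{3} + 3 \left(-14\right) = \frac{8}{3} - 42 = - \frac{118}{3}$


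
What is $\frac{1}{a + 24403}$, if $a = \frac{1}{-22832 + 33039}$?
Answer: $\frac{10207}{249081422} \approx 4.0979 \cdot 10^{-5}$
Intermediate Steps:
$a = \frac{1}{10207} \approx 9.7972 \cdot 10^{-5}$
$\frac{1}{a + 24403} = \frac{1}{\frac{1}{10207} + 24403} = \frac{1}{\frac{249081422}{10207}} = \frac{10207}{249081422}$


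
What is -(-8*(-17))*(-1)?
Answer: 136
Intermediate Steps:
-(-8*(-17))*(-1) = -136*(-1) = -1*(-136) = 136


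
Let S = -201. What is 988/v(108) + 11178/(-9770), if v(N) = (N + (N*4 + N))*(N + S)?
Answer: -85410469/73597410 ≈ -1.1605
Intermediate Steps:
v(N) = 6*N*(-201 + N) (v(N) = (N + (N*4 + N))*(N - 201) = (N + (4*N + N))*(-201 + N) = (N + 5*N)*(-201 + N) = (6*N)*(-201 + N) = 6*N*(-201 + N))
988/v(108) + 11178/(-9770) = 988/((6*108*(-201 + 108))) + 11178/(-9770) = 988/((6*108*(-93))) + 11178*(-1/9770) = 988/(-60264) - 5589/4885 = 988*(-1/60264) - 5589/4885 = -247/15066 - 5589/4885 = -85410469/73597410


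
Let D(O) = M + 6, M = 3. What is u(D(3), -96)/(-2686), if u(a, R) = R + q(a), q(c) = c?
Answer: 87/2686 ≈ 0.032390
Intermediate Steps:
D(O) = 9 (D(O) = 3 + 6 = 9)
u(a, R) = R + a
u(D(3), -96)/(-2686) = (-96 + 9)/(-2686) = -87*(-1/2686) = 87/2686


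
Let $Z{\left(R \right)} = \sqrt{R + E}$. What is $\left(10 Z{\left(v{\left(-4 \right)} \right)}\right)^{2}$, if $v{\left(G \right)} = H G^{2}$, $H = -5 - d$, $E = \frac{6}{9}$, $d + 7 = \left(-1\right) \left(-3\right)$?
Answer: $- \frac{4600}{3} \approx -1533.3$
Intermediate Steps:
$d = -4$ ($d = -7 - -3 = -7 + 3 = -4$)
$E = \frac{2}{3}$ ($E = 6 \cdot \frac{1}{9} = \frac{2}{3} \approx 0.66667$)
$H = -1$ ($H = -5 - -4 = -5 + 4 = -1$)
$v{\left(G \right)} = - G^{2}$
$Z{\left(R \right)} = \sqrt{\frac{2}{3} + R}$ ($Z{\left(R \right)} = \sqrt{R + \frac{2}{3}} = \sqrt{\frac{2}{3} + R}$)
$\left(10 Z{\left(v{\left(-4 \right)} \right)}\right)^{2} = \left(10 \frac{\sqrt{6 + 9 \left(- \left(-4\right)^{2}\right)}}{3}\right)^{2} = \left(10 \frac{\sqrt{6 + 9 \left(\left(-1\right) 16\right)}}{3}\right)^{2} = \left(10 \frac{\sqrt{6 + 9 \left(-16\right)}}{3}\right)^{2} = \left(10 \frac{\sqrt{6 - 144}}{3}\right)^{2} = \left(10 \frac{\sqrt{-138}}{3}\right)^{2} = \left(10 \frac{i \sqrt{138}}{3}\right)^{2} = \left(\frac{10 i \sqrt{138}}{3}\right)^{2} = - \frac{4600}{3}$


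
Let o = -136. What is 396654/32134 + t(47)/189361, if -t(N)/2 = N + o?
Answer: 37558258973/3042463187 ≈ 12.345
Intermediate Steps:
t(N) = 272 - 2*N (t(N) = -2*(N - 136) = -2*(-136 + N) = 272 - 2*N)
396654/32134 + t(47)/189361 = 396654/32134 + (272 - 2*47)/189361 = 396654*(1/32134) + (272 - 94)*(1/189361) = 198327/16067 + 178*(1/189361) = 198327/16067 + 178/189361 = 37558258973/3042463187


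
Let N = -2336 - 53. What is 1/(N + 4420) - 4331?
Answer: -8796260/2031 ≈ -4331.0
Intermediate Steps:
N = -2389
1/(N + 4420) - 4331 = 1/(-2389 + 4420) - 4331 = 1/2031 - 4331 = -8796260/2031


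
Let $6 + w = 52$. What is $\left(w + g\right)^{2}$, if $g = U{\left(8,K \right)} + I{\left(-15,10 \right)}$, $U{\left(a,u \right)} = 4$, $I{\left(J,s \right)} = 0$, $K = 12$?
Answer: $2500$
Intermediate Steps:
$w = 46$ ($w = -6 + 52 = 46$)
$g = 4$ ($g = 4 + 0 = 4$)
$\left(w + g\right)^{2} = \left(46 + 4\right)^{2} = 50^{2} = 2500$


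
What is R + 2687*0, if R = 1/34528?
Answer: 1/34528 ≈ 2.8962e-5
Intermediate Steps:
R = 1/34528 ≈ 2.8962e-5
R + 2687*0 = 1/34528 + 2687*0 = 1/34528 + 0 = 1/34528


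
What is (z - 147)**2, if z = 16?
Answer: 17161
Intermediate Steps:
(z - 147)**2 = (16 - 147)**2 = (-131)**2 = 17161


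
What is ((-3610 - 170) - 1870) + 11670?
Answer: 6020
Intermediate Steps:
((-3610 - 170) - 1870) + 11670 = (-3780 - 1870) + 11670 = -5650 + 11670 = 6020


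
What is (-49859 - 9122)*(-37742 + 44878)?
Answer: -420888416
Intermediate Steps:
(-49859 - 9122)*(-37742 + 44878) = -58981*7136 = -420888416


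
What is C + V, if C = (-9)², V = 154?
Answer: 235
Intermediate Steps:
C = 81
C + V = 81 + 154 = 235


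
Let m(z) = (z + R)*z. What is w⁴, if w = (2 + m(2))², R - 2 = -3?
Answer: 65536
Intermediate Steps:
R = -1 (R = 2 - 3 = -1)
m(z) = z*(-1 + z) (m(z) = (z - 1)*z = (-1 + z)*z = z*(-1 + z))
w = 16 (w = (2 + 2*(-1 + 2))² = (2 + 2*1)² = (2 + 2)² = 4² = 16)
w⁴ = 16⁴ = 65536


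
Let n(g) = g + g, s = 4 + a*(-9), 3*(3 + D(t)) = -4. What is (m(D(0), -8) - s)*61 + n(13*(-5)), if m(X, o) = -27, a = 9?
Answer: 2920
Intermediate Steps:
D(t) = -13/3 (D(t) = -3 + (1/3)*(-4) = -3 - 4/3 = -13/3)
s = -77 (s = 4 + 9*(-9) = 4 - 81 = -77)
n(g) = 2*g
(m(D(0), -8) - s)*61 + n(13*(-5)) = (-27 - 1*(-77))*61 + 2*(13*(-5)) = (-27 + 77)*61 + 2*(-65) = 50*61 - 130 = 3050 - 130 = 2920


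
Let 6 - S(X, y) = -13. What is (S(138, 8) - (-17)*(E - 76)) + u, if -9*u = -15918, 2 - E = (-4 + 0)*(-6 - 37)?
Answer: -7183/3 ≈ -2394.3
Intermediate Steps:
E = -170 (E = 2 - (-4 + 0)*(-6 - 37) = 2 - (-4)*(-43) = 2 - 1*172 = 2 - 172 = -170)
S(X, y) = 19 (S(X, y) = 6 - 1*(-13) = 6 + 13 = 19)
u = 5306/3 (u = -⅑*(-15918) = 5306/3 ≈ 1768.7)
(S(138, 8) - (-17)*(E - 76)) + u = (19 - (-17)*(-170 - 76)) + 5306/3 = (19 - (-17)*(-246)) + 5306/3 = (19 - 1*4182) + 5306/3 = (19 - 4182) + 5306/3 = -4163 + 5306/3 = -7183/3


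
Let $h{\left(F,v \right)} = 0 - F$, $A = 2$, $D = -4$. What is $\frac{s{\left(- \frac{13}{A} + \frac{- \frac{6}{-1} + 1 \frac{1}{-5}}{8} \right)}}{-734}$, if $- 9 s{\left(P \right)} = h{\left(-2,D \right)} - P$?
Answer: $\frac{311}{264240} \approx 0.001177$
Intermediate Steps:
$h{\left(F,v \right)} = - F$
$s{\left(P \right)} = - \frac{2}{9} + \frac{P}{9}$ ($s{\left(P \right)} = - \frac{\left(-1\right) \left(-2\right) - P}{9} = - \frac{2 - P}{9} = - \frac{2}{9} + \frac{P}{9}$)
$\frac{s{\left(- \frac{13}{A} + \frac{- \frac{6}{-1} + 1 \frac{1}{-5}}{8} \right)}}{-734} = \frac{- \frac{2}{9} + \frac{- \frac{13}{2} + \frac{- \frac{6}{-1} + 1 \frac{1}{-5}}{8}}{9}}{-734} = \left(- \frac{2}{9} + \frac{\left(-13\right) \frac{1}{2} + \left(\left(-6\right) \left(-1\right) + 1 \left(- \frac{1}{5}\right)\right) \frac{1}{8}}{9}\right) \left(- \frac{1}{734}\right) = \left(- \frac{2}{9} + \frac{- \frac{13}{2} + \left(6 - \frac{1}{5}\right) \frac{1}{8}}{9}\right) \left(- \frac{1}{734}\right) = \left(- \frac{2}{9} + \frac{- \frac{13}{2} + \frac{29}{5} \cdot \frac{1}{8}}{9}\right) \left(- \frac{1}{734}\right) = \left(- \frac{2}{9} + \frac{- \frac{13}{2} + \frac{29}{40}}{9}\right) \left(- \frac{1}{734}\right) = \left(- \frac{2}{9} + \frac{1}{9} \left(- \frac{231}{40}\right)\right) \left(- \frac{1}{734}\right) = \left(- \frac{2}{9} - \frac{77}{120}\right) \left(- \frac{1}{734}\right) = \left(- \frac{311}{360}\right) \left(- \frac{1}{734}\right) = \frac{311}{264240}$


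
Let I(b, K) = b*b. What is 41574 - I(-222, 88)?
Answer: -7710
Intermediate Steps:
I(b, K) = b²
41574 - I(-222, 88) = 41574 - 1*(-222)² = 41574 - 1*49284 = 41574 - 49284 = -7710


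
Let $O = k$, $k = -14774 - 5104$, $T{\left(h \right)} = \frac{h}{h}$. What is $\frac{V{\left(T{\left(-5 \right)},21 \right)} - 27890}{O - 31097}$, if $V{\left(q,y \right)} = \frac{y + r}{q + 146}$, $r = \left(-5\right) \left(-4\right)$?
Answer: $\frac{4099789}{7493325} \approx 0.54713$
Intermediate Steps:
$T{\left(h \right)} = 1$
$r = 20$
$k = -19878$
$V{\left(q,y \right)} = \frac{20 + y}{146 + q}$ ($V{\left(q,y \right)} = \frac{y + 20}{q + 146} = \frac{20 + y}{146 + q}$)
$O = -19878$
$\frac{V{\left(T{\left(-5 \right)},21 \right)} - 27890}{O - 31097} = \frac{\frac{20 + 21}{146 + 1} - 27890}{-19878 - 31097} = \frac{\frac{1}{147} \cdot 41 - 27890}{-50975} = \left(\frac{1}{147} \cdot 41 - 27890\right) \left(- \frac{1}{50975}\right) = \left(\frac{41}{147} - 27890\right) \left(- \frac{1}{50975}\right) = \left(- \frac{4099789}{147}\right) \left(- \frac{1}{50975}\right) = \frac{4099789}{7493325}$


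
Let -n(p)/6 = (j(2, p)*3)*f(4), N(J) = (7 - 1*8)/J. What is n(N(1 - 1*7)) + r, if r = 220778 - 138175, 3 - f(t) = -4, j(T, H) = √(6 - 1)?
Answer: 82603 - 126*√5 ≈ 82321.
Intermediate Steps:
j(T, H) = √5
f(t) = 7 (f(t) = 3 - 1*(-4) = 3 + 4 = 7)
N(J) = -1/J (N(J) = (7 - 8)/J = -1/J)
r = 82603
n(p) = -126*√5 (n(p) = -6*√5*3*7 = -6*3*√5*7 = -126*√5)
n(N(1 - 1*7)) + r = -126*√5 + 82603 = 82603 - 126*√5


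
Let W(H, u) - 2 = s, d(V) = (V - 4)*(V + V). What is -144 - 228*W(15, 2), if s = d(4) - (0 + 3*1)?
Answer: 84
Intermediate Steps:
d(V) = 2*V*(-4 + V) (d(V) = (-4 + V)*(2*V) = 2*V*(-4 + V))
s = -3 (s = 2*4*(-4 + 4) - (0 + 3*1) = 2*4*0 - (0 + 3) = 0 - 1*3 = 0 - 3 = -3)
W(H, u) = -1 (W(H, u) = 2 - 3 = -1)
-144 - 228*W(15, 2) = -144 - 228*(-1) = -144 + 228 = 84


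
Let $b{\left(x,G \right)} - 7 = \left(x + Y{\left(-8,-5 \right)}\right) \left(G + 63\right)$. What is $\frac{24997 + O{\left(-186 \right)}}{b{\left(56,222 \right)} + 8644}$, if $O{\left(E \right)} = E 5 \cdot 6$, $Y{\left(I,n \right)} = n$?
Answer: $\frac{19417}{23186} \approx 0.83745$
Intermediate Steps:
$b{\left(x,G \right)} = 7 + \left(-5 + x\right) \left(63 + G\right)$ ($b{\left(x,G \right)} = 7 + \left(x - 5\right) \left(G + 63\right) = 7 + \left(-5 + x\right) \left(63 + G\right)$)
$O{\left(E \right)} = 30 E$ ($O{\left(E \right)} = 5 E 6 = 30 E$)
$\frac{24997 + O{\left(-186 \right)}}{b{\left(56,222 \right)} + 8644} = \frac{24997 + 30 \left(-186\right)}{\left(-308 - 1110 + 63 \cdot 56 + 222 \cdot 56\right) + 8644} = \frac{24997 - 5580}{\left(-308 - 1110 + 3528 + 12432\right) + 8644} = \frac{19417}{14542 + 8644} = \frac{19417}{23186}$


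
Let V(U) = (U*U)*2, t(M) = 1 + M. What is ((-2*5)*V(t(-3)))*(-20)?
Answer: 1600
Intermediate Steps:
V(U) = 2*U² (V(U) = U²*2 = 2*U²)
((-2*5)*V(t(-3)))*(-20) = ((-2*5)*(2*(1 - 3)²))*(-20) = -20*(-2)²*(-20) = -20*4*(-20) = -10*8*(-20) = -80*(-20) = 1600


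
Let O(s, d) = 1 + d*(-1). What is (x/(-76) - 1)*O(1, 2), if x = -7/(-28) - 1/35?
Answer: 10671/10640 ≈ 1.0029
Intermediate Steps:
O(s, d) = 1 - d
x = 31/140 (x = -7*(-1/28) - 1*1/35 = 1/4 - 1/35 = 31/140 ≈ 0.22143)
(x/(-76) - 1)*O(1, 2) = ((31/140)/(-76) - 1)*(1 - 1*2) = ((31/140)*(-1/76) - 1)*(1 - 2) = (-31/10640 - 1)*(-1) = -10671/10640*(-1) = 10671/10640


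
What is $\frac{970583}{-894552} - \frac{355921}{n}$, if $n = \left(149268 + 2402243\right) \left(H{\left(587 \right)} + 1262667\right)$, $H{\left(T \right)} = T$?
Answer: $- \frac{1564194865127996647}{1441662900114513144} \approx -1.085$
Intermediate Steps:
$n = 3223206476794$ ($n = \left(149268 + 2402243\right) \left(587 + 1262667\right) = 2551511 \cdot 1263254 = 3223206476794$)
$\frac{970583}{-894552} - \frac{355921}{n} = \frac{970583}{-894552} - \frac{355921}{3223206476794} = 970583 \left(- \frac{1}{894552}\right) - \frac{355921}{3223206476794} = - \frac{970583}{894552} - \frac{355921}{3223206476794} = - \frac{1564194865127996647}{1441662900114513144}$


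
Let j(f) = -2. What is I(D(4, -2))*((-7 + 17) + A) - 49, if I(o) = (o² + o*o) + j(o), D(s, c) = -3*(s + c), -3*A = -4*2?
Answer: 2513/3 ≈ 837.67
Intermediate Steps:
A = 8/3 (A = -(-4)*2/3 = -⅓*(-8) = 8/3 ≈ 2.6667)
D(s, c) = -3*c - 3*s (D(s, c) = -3*(c + s) = -3*c - 3*s)
I(o) = -2 + 2*o² (I(o) = (o² + o*o) - 2 = (o² + o²) - 2 = 2*o² - 2 = -2 + 2*o²)
I(D(4, -2))*((-7 + 17) + A) - 49 = (-2 + 2*(-3*(-2) - 3*4)²)*((-7 + 17) + 8/3) - 49 = (-2 + 2*(6 - 12)²)*(10 + 8/3) - 49 = (-2 + 2*(-6)²)*(38/3) - 49 = (-2 + 2*36)*(38/3) - 49 = (-2 + 72)*(38/3) - 49 = 70*(38/3) - 49 = 2660/3 - 49 = 2513/3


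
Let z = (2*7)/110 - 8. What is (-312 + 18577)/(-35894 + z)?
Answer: -1004575/1974603 ≈ -0.50875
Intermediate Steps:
z = -433/55 (z = 14*(1/110) - 8 = 7/55 - 8 = -433/55 ≈ -7.8727)
(-312 + 18577)/(-35894 + z) = (-312 + 18577)/(-35894 - 433/55) = 18265/(-1974603/55) = 18265*(-55/1974603) = -1004575/1974603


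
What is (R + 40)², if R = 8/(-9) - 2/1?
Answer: 111556/81 ≈ 1377.2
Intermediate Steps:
R = -26/9 (R = 8*(-⅑) - 2*1 = -8/9 - 2 = -26/9 ≈ -2.8889)
(R + 40)² = (-26/9 + 40)² = (334/9)² = 111556/81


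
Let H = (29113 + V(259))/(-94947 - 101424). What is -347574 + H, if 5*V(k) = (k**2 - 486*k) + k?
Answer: -48752479543/140265 ≈ -3.4757e+5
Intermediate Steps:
V(k) = -97*k + k**2/5 (V(k) = ((k**2 - 486*k) + k)/5 = (k**2 - 485*k)/5 = -97*k + k**2/5)
H = -12433/140265 (H = (29113 + (1/5)*259*(-485 + 259))/(-94947 - 101424) = (29113 + (1/5)*259*(-226))/(-196371) = (29113 - 58534/5)*(-1/196371) = (87031/5)*(-1/196371) = -12433/140265 ≈ -0.088639)
-347574 + H = -347574 - 12433/140265 = -48752479543/140265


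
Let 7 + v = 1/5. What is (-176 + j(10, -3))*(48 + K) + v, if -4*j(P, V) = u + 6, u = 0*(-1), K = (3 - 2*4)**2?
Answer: -129643/10 ≈ -12964.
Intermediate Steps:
K = 25 (K = (3 - 8)**2 = (-5)**2 = 25)
u = 0
j(P, V) = -3/2 (j(P, V) = -(0 + 6)/4 = -1/4*6 = -3/2)
v = -34/5 (v = -7 + 1/5 = -34/5 ≈ -6.8000)
(-176 + j(10, -3))*(48 + K) + v = (-176 - 3/2)*(48 + 25) - 34/5 = -355/2*73 - 34/5 = -25915/2 - 34/5 = -129643/10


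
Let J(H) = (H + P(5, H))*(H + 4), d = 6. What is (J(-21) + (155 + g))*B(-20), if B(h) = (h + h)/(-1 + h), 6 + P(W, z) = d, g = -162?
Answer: 2000/3 ≈ 666.67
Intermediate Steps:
P(W, z) = 0 (P(W, z) = -6 + 6 = 0)
B(h) = 2*h/(-1 + h) (B(h) = (2*h)/(-1 + h) = 2*h/(-1 + h))
J(H) = H*(4 + H) (J(H) = (H + 0)*(H + 4) = H*(4 + H))
(J(-21) + (155 + g))*B(-20) = (-21*(4 - 21) + (155 - 162))*(2*(-20)/(-1 - 20)) = (-21*(-17) - 7)*(2*(-20)/(-21)) = (357 - 7)*(2*(-20)*(-1/21)) = 350*(40/21) = 2000/3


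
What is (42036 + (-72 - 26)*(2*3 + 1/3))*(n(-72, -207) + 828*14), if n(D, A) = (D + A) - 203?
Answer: 1380373060/3 ≈ 4.6012e+8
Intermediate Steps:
n(D, A) = -203 + A + D (n(D, A) = (A + D) - 203 = -203 + A + D)
(42036 + (-72 - 26)*(2*3 + 1/3))*(n(-72, -207) + 828*14) = (42036 + (-72 - 26)*(2*3 + 1/3))*((-203 - 207 - 72) + 828*14) = (42036 - 98*(6 + 1/3))*(-482 + 11592) = (42036 - 98*19/3)*11110 = (42036 - 1862/3)*11110 = (124246/3)*11110 = 1380373060/3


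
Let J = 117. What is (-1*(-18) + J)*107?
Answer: 14445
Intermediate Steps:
(-1*(-18) + J)*107 = (-1*(-18) + 117)*107 = (18 + 117)*107 = 135*107 = 14445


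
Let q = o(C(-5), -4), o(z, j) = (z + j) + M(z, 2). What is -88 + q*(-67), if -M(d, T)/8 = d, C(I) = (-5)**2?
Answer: 11905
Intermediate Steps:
C(I) = 25
M(d, T) = -8*d
o(z, j) = j - 7*z (o(z, j) = (z + j) - 8*z = (j + z) - 8*z = j - 7*z)
q = -179 (q = -4 - 7*25 = -4 - 175 = -179)
-88 + q*(-67) = -88 - 179*(-67) = -88 + 11993 = 11905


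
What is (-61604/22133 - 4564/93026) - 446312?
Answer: -459468725363806/1029472229 ≈ -4.4632e+5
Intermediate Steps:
(-61604/22133 - 4564/93026) - 446312 = (-61604*1/22133 - 4564*1/93026) - 446312 = (-61604/22133 - 2282/46513) - 446312 = -2915894358/1029472229 - 446312 = -459468725363806/1029472229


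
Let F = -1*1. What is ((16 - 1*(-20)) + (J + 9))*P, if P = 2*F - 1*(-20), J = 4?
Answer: 882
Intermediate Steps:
F = -1
P = 18 (P = 2*(-1) - 1*(-20) = -2 + 20 = 18)
((16 - 1*(-20)) + (J + 9))*P = ((16 - 1*(-20)) + (4 + 9))*18 = ((16 + 20) + 13)*18 = (36 + 13)*18 = 49*18 = 882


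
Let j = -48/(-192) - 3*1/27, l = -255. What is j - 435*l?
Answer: 3993305/36 ≈ 1.1093e+5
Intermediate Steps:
j = 5/36 (j = -48*(-1/192) - 3*1/27 = ¼ - ⅑ = 5/36 ≈ 0.13889)
j - 435*l = 5/36 - 435*(-255) = 5/36 + 110925 = 3993305/36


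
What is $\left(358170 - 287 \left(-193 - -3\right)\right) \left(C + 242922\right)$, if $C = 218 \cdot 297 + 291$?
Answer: $127094679300$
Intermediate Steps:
$C = 65037$ ($C = 64746 + 291 = 65037$)
$\left(358170 - 287 \left(-193 - -3\right)\right) \left(C + 242922\right) = \left(358170 - 287 \left(-193 - -3\right)\right) \left(65037 + 242922\right) = \left(358170 - 287 \left(-193 + \left(-163 + 166\right)\right)\right) 307959 = \left(358170 - 287 \left(-193 + 3\right)\right) 307959 = \left(358170 - -54530\right) 307959 = \left(358170 + 54530\right) 307959 = 412700 \cdot 307959 = 127094679300$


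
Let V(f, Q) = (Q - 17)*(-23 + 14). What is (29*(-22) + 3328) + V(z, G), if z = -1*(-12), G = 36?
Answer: 2519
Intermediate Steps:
z = 12
V(f, Q) = 153 - 9*Q (V(f, Q) = (-17 + Q)*(-9) = 153 - 9*Q)
(29*(-22) + 3328) + V(z, G) = (29*(-22) + 3328) + (153 - 9*36) = (-638 + 3328) + (153 - 324) = 2690 - 171 = 2519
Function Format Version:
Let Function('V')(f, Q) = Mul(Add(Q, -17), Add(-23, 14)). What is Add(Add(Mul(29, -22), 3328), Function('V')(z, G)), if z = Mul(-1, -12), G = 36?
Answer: 2519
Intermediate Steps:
z = 12
Function('V')(f, Q) = Add(153, Mul(-9, Q)) (Function('V')(f, Q) = Mul(Add(-17, Q), -9) = Add(153, Mul(-9, Q)))
Add(Add(Mul(29, -22), 3328), Function('V')(z, G)) = Add(Add(Mul(29, -22), 3328), Add(153, Mul(-9, 36))) = Add(Add(-638, 3328), Add(153, -324)) = Add(2690, -171) = 2519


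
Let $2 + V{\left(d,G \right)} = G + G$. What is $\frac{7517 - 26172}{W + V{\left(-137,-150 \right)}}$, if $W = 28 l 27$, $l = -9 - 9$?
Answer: $\frac{287}{214} \approx 1.3411$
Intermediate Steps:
$V{\left(d,G \right)} = -2 + 2 G$ ($V{\left(d,G \right)} = -2 + \left(G + G\right) = -2 + 2 G$)
$l = -18$ ($l = -9 - 9 = -18$)
$W = -13608$ ($W = 28 \left(-18\right) 27 = \left(-504\right) 27 = -13608$)
$\frac{7517 - 26172}{W + V{\left(-137,-150 \right)}} = \frac{7517 - 26172}{-13608 + \left(-2 + 2 \left(-150\right)\right)} = - \frac{18655}{-13608 - 302} = - \frac{18655}{-13910} = \left(-18655\right) \left(- \frac{1}{13910}\right) = \frac{287}{214}$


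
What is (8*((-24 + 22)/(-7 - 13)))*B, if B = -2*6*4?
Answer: -192/5 ≈ -38.400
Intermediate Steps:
B = -48 (B = -12*4 = -48)
(8*((-24 + 22)/(-7 - 13)))*B = (8*((-24 + 22)/(-7 - 13)))*(-48) = (8*(-2/(-20)))*(-48) = (8*(-2*(-1/20)))*(-48) = (8*(1/10))*(-48) = (4/5)*(-48) = -192/5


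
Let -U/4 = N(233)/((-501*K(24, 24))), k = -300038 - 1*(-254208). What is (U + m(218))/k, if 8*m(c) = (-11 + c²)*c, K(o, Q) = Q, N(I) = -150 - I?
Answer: -1556782297/55105992 ≈ -28.251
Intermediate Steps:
k = -45830 (k = -300038 + 254208 = -45830)
U = -383/3006 (U = -4*(-150 - 1*233)/((-501*24)) = -4*(-150 - 233)/(-12024) = -(-1532)*(-1)/12024 = -4*383/12024 = -383/3006 ≈ -0.12741)
m(c) = c*(-11 + c²)/8 (m(c) = ((-11 + c²)*c)/8 = (c*(-11 + c²))/8 = c*(-11 + c²)/8)
(U + m(218))/k = (-383/3006 + (⅛)*218*(-11 + 218²))/(-45830) = (-383/3006 + (⅛)*218*(-11 + 47524))*(-1/45830) = (-383/3006 + (⅛)*218*47513)*(-1/45830) = (-383/3006 + 5178917/4)*(-1/45830) = (7783911485/6012)*(-1/45830) = -1556782297/55105992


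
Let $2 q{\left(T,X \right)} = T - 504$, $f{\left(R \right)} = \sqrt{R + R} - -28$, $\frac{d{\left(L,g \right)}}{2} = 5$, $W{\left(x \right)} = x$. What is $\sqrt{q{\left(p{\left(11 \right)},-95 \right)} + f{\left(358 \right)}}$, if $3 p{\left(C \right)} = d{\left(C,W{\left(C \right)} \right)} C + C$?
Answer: $\frac{\sqrt{-7338 + 72 \sqrt{179}}}{6} \approx 13.307 i$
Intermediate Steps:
$d{\left(L,g \right)} = 10$ ($d{\left(L,g \right)} = 2 \cdot 5 = 10$)
$f{\left(R \right)} = 28 + \sqrt{2} \sqrt{R}$ ($f{\left(R \right)} = \sqrt{2 R} + 28 = \sqrt{2} \sqrt{R} + 28 = 28 + \sqrt{2} \sqrt{R}$)
$p{\left(C \right)} = \frac{11 C}{3}$ ($p{\left(C \right)} = \frac{10 C + C}{3} = \frac{11 C}{3}$)
$q{\left(T,X \right)} = -252 + \frac{T}{2}$ ($q{\left(T,X \right)} = \frac{T - 504}{2} = \frac{-504 + T}{2} = -252 + \frac{T}{2}$)
$\sqrt{q{\left(p{\left(11 \right)},-95 \right)} + f{\left(358 \right)}} = \sqrt{\left(-252 + \frac{\frac{11}{3} \cdot 11}{2}\right) + \left(28 + \sqrt{2} \sqrt{358}\right)} = \sqrt{\left(-252 + \frac{1}{2} \cdot \frac{121}{3}\right) + \left(28 + 2 \sqrt{179}\right)} = \sqrt{\left(-252 + \frac{121}{6}\right) + \left(28 + 2 \sqrt{179}\right)} = \sqrt{- \frac{1391}{6} + \left(28 + 2 \sqrt{179}\right)} = \sqrt{- \frac{1223}{6} + 2 \sqrt{179}}$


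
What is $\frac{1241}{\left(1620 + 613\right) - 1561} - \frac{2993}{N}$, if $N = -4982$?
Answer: $\frac{4096979}{1673952} \approx 2.4475$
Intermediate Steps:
$\frac{1241}{\left(1620 + 613\right) - 1561} - \frac{2993}{N} = \frac{1241}{\left(1620 + 613\right) - 1561} - \frac{2993}{-4982} = \frac{1241}{2233 - 1561} - - \frac{2993}{4982} = \frac{1241}{672} + \frac{2993}{4982} = \frac{4096979}{1673952}$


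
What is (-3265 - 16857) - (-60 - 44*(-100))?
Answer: -24462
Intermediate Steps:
(-3265 - 16857) - (-60 - 44*(-100)) = -20122 - (-60 + 4400) = -20122 - 1*4340 = -20122 - 4340 = -24462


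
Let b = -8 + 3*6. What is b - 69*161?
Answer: -11099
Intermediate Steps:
b = 10 (b = -8 + 18 = 10)
b - 69*161 = 10 - 69*161 = 10 - 11109 = -11099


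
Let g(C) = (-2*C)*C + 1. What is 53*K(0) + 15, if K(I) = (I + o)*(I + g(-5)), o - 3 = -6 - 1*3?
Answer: 15597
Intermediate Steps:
g(C) = 1 - 2*C**2 (g(C) = -2*C**2 + 1 = 1 - 2*C**2)
o = -6 (o = 3 + (-6 - 1*3) = 3 + (-6 - 3) = 3 - 9 = -6)
K(I) = (-49 + I)*(-6 + I) (K(I) = (I - 6)*(I + (1 - 2*(-5)**2)) = (-6 + I)*(I + (1 - 2*25)) = (-6 + I)*(I + (1 - 50)) = (-6 + I)*(I - 49) = (-6 + I)*(-49 + I) = (-49 + I)*(-6 + I))
53*K(0) + 15 = 53*(294 + 0**2 - 55*0) + 15 = 53*(294 + 0 + 0) + 15 = 53*294 + 15 = 15582 + 15 = 15597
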